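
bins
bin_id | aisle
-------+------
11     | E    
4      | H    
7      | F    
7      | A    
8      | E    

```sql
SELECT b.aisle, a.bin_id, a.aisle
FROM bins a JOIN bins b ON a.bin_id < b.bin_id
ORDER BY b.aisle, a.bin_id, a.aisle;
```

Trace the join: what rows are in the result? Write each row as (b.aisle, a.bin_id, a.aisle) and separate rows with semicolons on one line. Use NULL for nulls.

(A, 4, H); (E, 4, H); (E, 4, H); (E, 7, A); (E, 7, A); (E, 7, F); (E, 7, F); (E, 8, E); (F, 4, H)

INNER JOIN keeps only pairs where the ON condition holds.
Matching on a.bin_id < b.bin_id.
- a row (bin_id=11): no match → dropped.
- a row (bin_id=4): matches 4 b row(s) → 4 output row(s).
- a row (bin_id=7): matches 2 b row(s) → 2 output row(s).
- a row (bin_id=7): matches 2 b row(s) → 2 output row(s).
- a row (bin_id=8): matches 1 b row(s) → 1 output row(s).
After projecting and ordering:
b.aisle | a.bin_id | a.aisle
A | 4 | H
E | 4 | H
E | 4 | H
E | 7 | A
E | 7 | A
E | 7 | F
E | 7 | F
E | 8 | E
F | 4 | H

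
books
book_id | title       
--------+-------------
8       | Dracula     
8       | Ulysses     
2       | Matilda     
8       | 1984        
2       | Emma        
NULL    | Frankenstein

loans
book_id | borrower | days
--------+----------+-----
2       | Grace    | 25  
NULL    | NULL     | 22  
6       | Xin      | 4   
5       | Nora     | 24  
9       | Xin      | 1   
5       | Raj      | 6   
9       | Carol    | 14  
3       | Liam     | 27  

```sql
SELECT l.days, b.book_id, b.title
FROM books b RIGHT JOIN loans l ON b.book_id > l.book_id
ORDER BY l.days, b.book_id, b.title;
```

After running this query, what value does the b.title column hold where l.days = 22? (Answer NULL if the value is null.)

NULL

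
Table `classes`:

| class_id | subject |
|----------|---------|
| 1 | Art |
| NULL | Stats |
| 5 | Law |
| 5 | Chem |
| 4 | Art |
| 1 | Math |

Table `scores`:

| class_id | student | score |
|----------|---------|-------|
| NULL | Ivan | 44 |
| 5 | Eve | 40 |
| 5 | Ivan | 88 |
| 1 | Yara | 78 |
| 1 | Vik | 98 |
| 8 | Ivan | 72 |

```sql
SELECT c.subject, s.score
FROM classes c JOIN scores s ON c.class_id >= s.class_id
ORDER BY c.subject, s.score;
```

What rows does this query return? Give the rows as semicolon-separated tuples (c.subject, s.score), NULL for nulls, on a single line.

INNER JOIN keeps only pairs where the ON condition holds.
Matching on c.class_id >= s.class_id. A NULL in a compared column never satisfies the condition.
- c[0] class_id=1 → 2 match(es) in s → 2 row(s).
- c[1] class_id=NULL → no match; dropped.
- c[2] class_id=5 → 4 match(es) in s → 4 row(s).
- c[3] class_id=5 → 4 match(es) in s → 4 row(s).
- c[4] class_id=4 → 2 match(es) in s → 2 row(s).
- c[5] class_id=1 → 2 match(es) in s → 2 row(s).

(Art, 78); (Art, 78); (Art, 98); (Art, 98); (Chem, 40); (Chem, 78); (Chem, 88); (Chem, 98); (Law, 40); (Law, 78); (Law, 88); (Law, 98); (Math, 78); (Math, 98)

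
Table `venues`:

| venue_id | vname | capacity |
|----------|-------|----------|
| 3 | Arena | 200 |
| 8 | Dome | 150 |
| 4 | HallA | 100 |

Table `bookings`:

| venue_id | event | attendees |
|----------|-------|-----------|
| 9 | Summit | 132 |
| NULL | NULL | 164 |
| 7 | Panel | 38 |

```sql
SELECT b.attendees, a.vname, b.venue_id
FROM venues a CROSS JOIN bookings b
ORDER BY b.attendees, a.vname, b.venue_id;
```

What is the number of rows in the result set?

CROSS JOIN pairs every row of `venues` with every row of `bookings`: 3 × 3 = 9 rows.

9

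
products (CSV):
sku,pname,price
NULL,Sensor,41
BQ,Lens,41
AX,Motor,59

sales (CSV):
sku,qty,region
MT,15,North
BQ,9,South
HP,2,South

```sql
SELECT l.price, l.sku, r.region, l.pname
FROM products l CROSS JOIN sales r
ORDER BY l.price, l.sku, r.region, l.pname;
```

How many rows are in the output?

9

CROSS JOIN pairs every row of `products` with every row of `sales`: 3 × 3 = 9 rows.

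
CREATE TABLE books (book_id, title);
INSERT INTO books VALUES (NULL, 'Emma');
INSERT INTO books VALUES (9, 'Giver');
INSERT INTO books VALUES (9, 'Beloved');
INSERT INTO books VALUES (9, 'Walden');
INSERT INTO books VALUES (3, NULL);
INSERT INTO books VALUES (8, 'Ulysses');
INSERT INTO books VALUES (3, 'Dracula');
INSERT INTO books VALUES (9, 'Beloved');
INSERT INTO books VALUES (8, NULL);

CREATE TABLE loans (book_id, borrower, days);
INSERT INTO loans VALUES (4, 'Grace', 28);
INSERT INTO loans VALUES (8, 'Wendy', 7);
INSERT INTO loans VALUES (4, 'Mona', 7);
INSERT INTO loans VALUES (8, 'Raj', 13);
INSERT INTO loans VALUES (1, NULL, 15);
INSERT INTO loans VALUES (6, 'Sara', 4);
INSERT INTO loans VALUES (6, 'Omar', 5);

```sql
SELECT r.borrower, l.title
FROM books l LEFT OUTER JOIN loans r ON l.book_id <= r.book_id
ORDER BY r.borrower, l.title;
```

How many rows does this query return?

21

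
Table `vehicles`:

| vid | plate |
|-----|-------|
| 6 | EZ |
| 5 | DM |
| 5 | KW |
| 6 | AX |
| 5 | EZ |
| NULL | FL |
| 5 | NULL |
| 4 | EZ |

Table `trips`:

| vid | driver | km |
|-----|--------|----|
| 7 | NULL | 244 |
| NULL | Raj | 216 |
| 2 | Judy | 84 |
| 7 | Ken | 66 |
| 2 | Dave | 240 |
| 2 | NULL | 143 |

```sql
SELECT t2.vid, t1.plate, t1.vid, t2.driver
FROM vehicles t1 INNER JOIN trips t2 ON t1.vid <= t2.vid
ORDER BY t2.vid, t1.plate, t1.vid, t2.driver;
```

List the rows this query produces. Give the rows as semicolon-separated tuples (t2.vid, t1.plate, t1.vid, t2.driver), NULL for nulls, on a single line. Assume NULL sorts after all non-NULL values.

INNER JOIN keeps only pairs where the ON condition holds.
Matching on t1.vid <= t2.vid. A NULL in a compared column never satisfies the condition.
- t1 (vid=6) pairs with 2 row(s) of t2.
- t1 (vid=5) pairs with 2 row(s) of t2.
- t1 (vid=5) pairs with 2 row(s) of t2.
- t1 (vid=6) pairs with 2 row(s) of t2.
- t1 (vid=5) pairs with 2 row(s) of t2.
- t1 (vid=NULL) has no partner → excluded.
- t1 (vid=5) pairs with 2 row(s) of t2.
- t1 (vid=4) pairs with 2 row(s) of t2.

(7, AX, 6, Ken); (7, AX, 6, NULL); (7, DM, 5, Ken); (7, DM, 5, NULL); (7, EZ, 4, Ken); (7, EZ, 4, NULL); (7, EZ, 5, Ken); (7, EZ, 5, NULL); (7, EZ, 6, Ken); (7, EZ, 6, NULL); (7, KW, 5, Ken); (7, KW, 5, NULL); (7, NULL, 5, Ken); (7, NULL, 5, NULL)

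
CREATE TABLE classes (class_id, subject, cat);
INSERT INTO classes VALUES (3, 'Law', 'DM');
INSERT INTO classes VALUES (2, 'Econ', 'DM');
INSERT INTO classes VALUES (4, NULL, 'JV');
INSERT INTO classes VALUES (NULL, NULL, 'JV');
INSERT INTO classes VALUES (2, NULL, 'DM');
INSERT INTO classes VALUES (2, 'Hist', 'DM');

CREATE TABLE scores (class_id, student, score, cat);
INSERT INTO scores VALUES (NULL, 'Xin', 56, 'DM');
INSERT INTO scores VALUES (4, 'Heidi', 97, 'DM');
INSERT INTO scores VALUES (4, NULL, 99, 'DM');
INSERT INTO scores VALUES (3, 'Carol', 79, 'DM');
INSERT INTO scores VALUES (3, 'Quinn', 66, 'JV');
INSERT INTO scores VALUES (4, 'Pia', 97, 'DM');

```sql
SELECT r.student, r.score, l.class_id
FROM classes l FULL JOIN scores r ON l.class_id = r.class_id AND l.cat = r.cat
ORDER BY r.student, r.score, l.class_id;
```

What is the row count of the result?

FULL OUTER JOIN keeps every row from both sides; unmatched rows get NULL for the other side's columns.
Matching on l.class_id = r.class_id AND l.cat = r.cat. A NULL in a compared column never satisfies the condition.
- class_id=3, cat=DM: 1 matching r row(s), so 1 row(s) emitted.
- class_id=2, cat=DM: no r row matches, row kept with r columns NULL.
- class_id=4, cat=JV: no r row matches, row kept with r columns NULL.
- class_id=NULL, cat=JV: no r row matches, row kept with r columns NULL.
- class_id=2, cat=DM: no r row matches, row kept with r columns NULL.
- class_id=2, cat=DM: no r row matches, row kept with r columns NULL.
- plus 5 unmatched r row(s), each kept with NULL l columns.
Total: 1 matched + 10 padded = 11 rows.

11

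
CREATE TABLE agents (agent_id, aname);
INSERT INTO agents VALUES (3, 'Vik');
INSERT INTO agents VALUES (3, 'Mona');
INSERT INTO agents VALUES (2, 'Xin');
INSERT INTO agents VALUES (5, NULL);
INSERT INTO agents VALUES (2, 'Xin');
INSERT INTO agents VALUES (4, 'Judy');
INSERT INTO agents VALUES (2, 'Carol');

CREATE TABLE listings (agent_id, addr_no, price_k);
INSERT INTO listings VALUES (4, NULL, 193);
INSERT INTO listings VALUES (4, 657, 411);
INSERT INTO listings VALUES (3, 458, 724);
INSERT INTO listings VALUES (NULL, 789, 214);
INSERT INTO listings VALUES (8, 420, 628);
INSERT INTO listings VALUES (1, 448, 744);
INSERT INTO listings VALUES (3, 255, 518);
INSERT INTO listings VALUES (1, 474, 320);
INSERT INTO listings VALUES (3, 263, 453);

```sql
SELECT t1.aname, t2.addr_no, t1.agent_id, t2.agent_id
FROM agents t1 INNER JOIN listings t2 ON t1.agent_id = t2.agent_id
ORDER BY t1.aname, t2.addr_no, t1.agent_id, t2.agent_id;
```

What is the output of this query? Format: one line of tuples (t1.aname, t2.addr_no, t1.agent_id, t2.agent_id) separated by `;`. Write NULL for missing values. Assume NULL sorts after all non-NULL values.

INNER JOIN keeps only pairs where the ON condition holds.
Matching on t1.agent_id = t2.agent_id. A NULL in a compared column never satisfies the condition.
- t1 (agent_id=3) pairs with 3 row(s) of t2.
- t1 (agent_id=3) pairs with 3 row(s) of t2.
- t1 (agent_id=2) has no partner → excluded.
- t1 (agent_id=5) has no partner → excluded.
- t1 (agent_id=2) has no partner → excluded.
- t1 (agent_id=4) pairs with 2 row(s) of t2.
- t1 (agent_id=2) has no partner → excluded.
After projecting and ordering:
t1.aname | t2.addr_no | t1.agent_id | t2.agent_id
Judy | 657 | 4 | 4
Judy | NULL | 4 | 4
Mona | 255 | 3 | 3
Mona | 263 | 3 | 3
Mona | 458 | 3 | 3
Vik | 255 | 3 | 3
Vik | 263 | 3 | 3
Vik | 458 | 3 | 3

(Judy, 657, 4, 4); (Judy, NULL, 4, 4); (Mona, 255, 3, 3); (Mona, 263, 3, 3); (Mona, 458, 3, 3); (Vik, 255, 3, 3); (Vik, 263, 3, 3); (Vik, 458, 3, 3)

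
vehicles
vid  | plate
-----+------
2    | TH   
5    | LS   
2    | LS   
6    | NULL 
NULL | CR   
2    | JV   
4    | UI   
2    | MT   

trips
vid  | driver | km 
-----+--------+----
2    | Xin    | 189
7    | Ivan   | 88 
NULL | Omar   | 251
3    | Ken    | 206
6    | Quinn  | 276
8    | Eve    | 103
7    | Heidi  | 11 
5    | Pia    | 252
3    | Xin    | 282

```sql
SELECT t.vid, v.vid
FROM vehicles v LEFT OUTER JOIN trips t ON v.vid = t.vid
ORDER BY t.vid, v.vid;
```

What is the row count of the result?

8

LEFT JOIN keeps every row from `vehicles`; unmatched rows get NULL for `trips`'s columns.
Matching on v.vid = t.vid. A NULL in a compared column never satisfies the condition.
Matched pairs: 6; unmatched v rows kept: 2.
Total: 6 matched + 2 padded = 8 rows.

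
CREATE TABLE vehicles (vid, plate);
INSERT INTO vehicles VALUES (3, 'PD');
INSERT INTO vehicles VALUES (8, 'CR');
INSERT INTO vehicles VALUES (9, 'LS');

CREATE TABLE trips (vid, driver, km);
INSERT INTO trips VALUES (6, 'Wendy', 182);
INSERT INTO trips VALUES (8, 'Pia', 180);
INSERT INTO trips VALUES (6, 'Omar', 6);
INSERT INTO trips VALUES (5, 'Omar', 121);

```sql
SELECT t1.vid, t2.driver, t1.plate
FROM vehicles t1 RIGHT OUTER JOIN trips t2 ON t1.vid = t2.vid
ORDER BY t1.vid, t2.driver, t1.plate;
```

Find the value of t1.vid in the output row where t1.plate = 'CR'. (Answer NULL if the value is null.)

8

RIGHT JOIN keeps every row from `trips`; unmatched rows get NULL for `vehicles`'s columns.
Matching on t1.vid = t2.vid.
- t1[0] vid=3 → no match.
- t1[1] vid=8 → 1 match(es) in t2 → 1 row(s).
- t1[2] vid=9 → no match.
- plus 3 unmatched t2 row(s), each kept with NULL t1 columns.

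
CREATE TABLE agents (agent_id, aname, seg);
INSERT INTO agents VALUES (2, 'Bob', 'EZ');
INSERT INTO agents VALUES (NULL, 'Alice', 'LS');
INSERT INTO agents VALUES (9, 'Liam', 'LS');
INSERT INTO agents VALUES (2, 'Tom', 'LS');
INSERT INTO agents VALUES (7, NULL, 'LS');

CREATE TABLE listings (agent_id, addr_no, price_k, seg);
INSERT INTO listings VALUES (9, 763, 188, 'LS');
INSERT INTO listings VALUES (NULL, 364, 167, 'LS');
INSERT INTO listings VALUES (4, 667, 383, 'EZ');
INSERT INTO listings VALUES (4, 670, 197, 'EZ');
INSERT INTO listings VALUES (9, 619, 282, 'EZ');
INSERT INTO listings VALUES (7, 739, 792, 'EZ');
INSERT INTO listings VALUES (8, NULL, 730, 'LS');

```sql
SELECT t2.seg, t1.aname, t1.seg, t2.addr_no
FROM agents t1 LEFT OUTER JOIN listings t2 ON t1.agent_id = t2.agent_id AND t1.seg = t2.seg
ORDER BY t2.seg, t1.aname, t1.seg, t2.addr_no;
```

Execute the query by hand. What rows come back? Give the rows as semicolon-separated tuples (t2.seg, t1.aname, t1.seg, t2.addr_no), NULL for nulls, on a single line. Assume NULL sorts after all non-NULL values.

(LS, Liam, LS, 763); (NULL, Alice, LS, NULL); (NULL, Bob, EZ, NULL); (NULL, Tom, LS, NULL); (NULL, NULL, LS, NULL)

LEFT JOIN keeps every row from `agents`; unmatched rows get NULL for `listings`'s columns.
Matching on t1.agent_id = t2.agent_id AND t1.seg = t2.seg. A NULL in a compared column never satisfies the condition.
Matched pairs: 1; unmatched t1 rows kept: 4.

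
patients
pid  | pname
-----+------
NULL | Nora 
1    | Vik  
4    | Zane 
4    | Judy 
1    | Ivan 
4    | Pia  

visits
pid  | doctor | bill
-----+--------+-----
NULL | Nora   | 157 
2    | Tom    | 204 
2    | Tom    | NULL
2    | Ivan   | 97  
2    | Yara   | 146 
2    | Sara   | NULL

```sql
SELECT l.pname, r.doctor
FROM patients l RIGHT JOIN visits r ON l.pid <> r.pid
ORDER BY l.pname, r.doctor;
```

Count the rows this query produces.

RIGHT JOIN keeps every row from `visits`; unmatched rows get NULL for `patients`'s columns.
Matching on l.pid <> r.pid. A NULL in a compared column never satisfies the condition.
- l (pid=NULL) has no partner in r.
- l (pid=1) pairs with 5 row(s) of r.
- l (pid=4) pairs with 5 row(s) of r.
- l (pid=4) pairs with 5 row(s) of r.
- l (pid=1) pairs with 5 row(s) of r.
- l (pid=4) pairs with 5 row(s) of r.
- 1 r row(s) had no l match → kept, l columns NULL.
Total: 25 matched + 1 padded = 26 rows.

26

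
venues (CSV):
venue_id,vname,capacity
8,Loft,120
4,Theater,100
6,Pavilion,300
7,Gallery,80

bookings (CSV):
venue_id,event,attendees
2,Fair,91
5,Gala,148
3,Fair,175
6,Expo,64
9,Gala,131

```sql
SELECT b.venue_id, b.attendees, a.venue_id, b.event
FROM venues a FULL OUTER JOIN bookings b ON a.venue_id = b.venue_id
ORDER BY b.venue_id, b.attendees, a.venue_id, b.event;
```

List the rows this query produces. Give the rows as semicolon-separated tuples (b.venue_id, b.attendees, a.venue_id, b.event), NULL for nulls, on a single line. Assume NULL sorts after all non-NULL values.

(2, 91, NULL, Fair); (3, 175, NULL, Fair); (5, 148, NULL, Gala); (6, 64, 6, Expo); (9, 131, NULL, Gala); (NULL, NULL, 4, NULL); (NULL, NULL, 7, NULL); (NULL, NULL, 8, NULL)

FULL OUTER JOIN keeps every row from both sides; unmatched rows get NULL for the other side's columns.
Matching on a.venue_id = b.venue_id.
- a[0] venue_id=8 → no match; kept with NULLs on the b side.
- a[1] venue_id=4 → no match; kept with NULLs on the b side.
- a[2] venue_id=6 → 1 match(es) in b → 1 row(s).
- a[3] venue_id=7 → no match; kept with NULLs on the b side.
- plus 4 unmatched b row(s), each kept with NULL a columns.
After projecting and ordering:
b.venue_id | b.attendees | a.venue_id | b.event
2 | 91 | NULL | Fair
3 | 175 | NULL | Fair
5 | 148 | NULL | Gala
6 | 64 | 6 | Expo
9 | 131 | NULL | Gala
NULL | NULL | 4 | NULL
NULL | NULL | 7 | NULL
NULL | NULL | 8 | NULL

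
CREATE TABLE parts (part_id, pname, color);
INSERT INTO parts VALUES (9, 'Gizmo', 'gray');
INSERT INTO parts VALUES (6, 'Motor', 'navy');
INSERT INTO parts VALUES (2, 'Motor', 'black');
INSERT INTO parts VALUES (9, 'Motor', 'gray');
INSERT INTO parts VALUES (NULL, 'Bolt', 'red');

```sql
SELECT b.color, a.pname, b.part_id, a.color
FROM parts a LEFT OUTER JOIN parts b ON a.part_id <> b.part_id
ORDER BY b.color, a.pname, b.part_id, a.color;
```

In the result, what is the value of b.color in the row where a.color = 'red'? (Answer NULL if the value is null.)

NULL

LEFT JOIN keeps every row from `parts a`; unmatched rows get NULL for `parts b`'s columns.
Matching on a.part_id <> b.part_id. A NULL in a compared column never satisfies the condition.
Matched pairs: 10; unmatched a rows kept: 1.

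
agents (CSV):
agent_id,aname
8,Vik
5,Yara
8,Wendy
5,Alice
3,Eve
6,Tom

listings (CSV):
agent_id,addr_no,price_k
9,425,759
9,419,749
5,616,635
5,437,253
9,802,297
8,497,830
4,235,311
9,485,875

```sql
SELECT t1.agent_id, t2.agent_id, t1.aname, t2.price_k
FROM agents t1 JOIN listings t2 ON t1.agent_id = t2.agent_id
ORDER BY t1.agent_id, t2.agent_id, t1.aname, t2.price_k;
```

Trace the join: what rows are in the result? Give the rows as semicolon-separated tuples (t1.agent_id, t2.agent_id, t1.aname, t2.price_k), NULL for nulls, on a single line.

INNER JOIN keeps only pairs where the ON condition holds.
Matching on t1.agent_id = t2.agent_id.
- agent_id=8: 1 matching t2 row(s), so 1 row(s) emitted.
- agent_id=5: 2 matching t2 row(s), so 2 row(s) emitted.
- agent_id=8: 1 matching t2 row(s), so 1 row(s) emitted.
- agent_id=5: 2 matching t2 row(s), so 2 row(s) emitted.
- agent_id=3: no matching t2 row, dropped.
- agent_id=6: no matching t2 row, dropped.
After projecting and ordering:
t1.agent_id | t2.agent_id | t1.aname | t2.price_k
5 | 5 | Alice | 253
5 | 5 | Alice | 635
5 | 5 | Yara | 253
5 | 5 | Yara | 635
8 | 8 | Vik | 830
8 | 8 | Wendy | 830

(5, 5, Alice, 253); (5, 5, Alice, 635); (5, 5, Yara, 253); (5, 5, Yara, 635); (8, 8, Vik, 830); (8, 8, Wendy, 830)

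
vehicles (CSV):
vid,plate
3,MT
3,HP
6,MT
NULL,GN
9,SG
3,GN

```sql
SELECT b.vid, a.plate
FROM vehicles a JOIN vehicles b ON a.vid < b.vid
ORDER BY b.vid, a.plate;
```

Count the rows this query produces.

7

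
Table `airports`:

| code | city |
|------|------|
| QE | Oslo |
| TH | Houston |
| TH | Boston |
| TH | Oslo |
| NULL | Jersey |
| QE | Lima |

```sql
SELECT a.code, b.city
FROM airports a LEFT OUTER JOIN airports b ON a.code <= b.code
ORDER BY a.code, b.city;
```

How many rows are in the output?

LEFT JOIN keeps every row from `airports a`; unmatched rows get NULL for `airports b`'s columns.
Matching on a.code <= b.code. A NULL in a compared column never satisfies the condition.
- a[0] code=QE → 5 match(es) in b → 5 row(s).
- a[1] code=TH → 3 match(es) in b → 3 row(s).
- a[2] code=TH → 3 match(es) in b → 3 row(s).
- a[3] code=TH → 3 match(es) in b → 3 row(s).
- a[4] code=NULL → no match; kept with NULLs on the b side.
- a[5] code=QE → 5 match(es) in b → 5 row(s).
Total: 19 matched + 1 padded = 20 rows.

20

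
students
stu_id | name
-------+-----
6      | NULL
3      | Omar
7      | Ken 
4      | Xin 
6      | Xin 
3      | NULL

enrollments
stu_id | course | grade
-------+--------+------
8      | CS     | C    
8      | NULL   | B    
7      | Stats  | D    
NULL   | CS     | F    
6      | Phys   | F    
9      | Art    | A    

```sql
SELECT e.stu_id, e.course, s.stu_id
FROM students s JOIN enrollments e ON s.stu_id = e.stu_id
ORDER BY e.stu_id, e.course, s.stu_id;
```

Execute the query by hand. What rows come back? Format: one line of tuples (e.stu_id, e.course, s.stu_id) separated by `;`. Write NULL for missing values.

(6, Phys, 6); (6, Phys, 6); (7, Stats, 7)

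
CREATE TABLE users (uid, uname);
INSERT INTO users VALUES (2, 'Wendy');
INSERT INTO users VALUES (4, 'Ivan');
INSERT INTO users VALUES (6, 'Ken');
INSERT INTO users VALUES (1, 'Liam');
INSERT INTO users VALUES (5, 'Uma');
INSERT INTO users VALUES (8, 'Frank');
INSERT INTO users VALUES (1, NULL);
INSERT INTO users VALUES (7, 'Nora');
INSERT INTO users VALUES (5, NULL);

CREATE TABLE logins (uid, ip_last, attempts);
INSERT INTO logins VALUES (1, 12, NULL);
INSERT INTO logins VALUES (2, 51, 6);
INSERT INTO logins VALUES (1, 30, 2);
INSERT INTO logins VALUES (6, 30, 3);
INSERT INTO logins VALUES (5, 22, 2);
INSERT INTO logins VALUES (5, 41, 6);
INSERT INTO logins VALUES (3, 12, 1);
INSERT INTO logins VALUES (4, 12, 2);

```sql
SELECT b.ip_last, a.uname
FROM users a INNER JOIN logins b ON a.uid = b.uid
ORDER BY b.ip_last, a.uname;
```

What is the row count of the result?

INNER JOIN keeps only pairs where the ON condition holds.
Matching on a.uid = b.uid.
- uid=2: 1 matching b row(s), so 1 row(s) emitted.
- uid=4: 1 matching b row(s), so 1 row(s) emitted.
- uid=6: 1 matching b row(s), so 1 row(s) emitted.
- uid=1: 2 matching b row(s), so 2 row(s) emitted.
- uid=5: 2 matching b row(s), so 2 row(s) emitted.
- uid=8: no matching b row, dropped.
- uid=1: 2 matching b row(s), so 2 row(s) emitted.
- uid=7: no matching b row, dropped.
- uid=5: 2 matching b row(s), so 2 row(s) emitted.
Total: 11 rows.

11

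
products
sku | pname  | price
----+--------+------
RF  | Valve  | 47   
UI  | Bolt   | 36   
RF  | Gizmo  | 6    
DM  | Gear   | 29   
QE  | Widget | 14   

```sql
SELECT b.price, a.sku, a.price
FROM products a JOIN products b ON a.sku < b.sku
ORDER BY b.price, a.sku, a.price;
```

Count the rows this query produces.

9

INNER JOIN keeps only pairs where the ON condition holds.
Matching on a.sku < b.sku.
Matched pairs: 9.
Total: 9 rows.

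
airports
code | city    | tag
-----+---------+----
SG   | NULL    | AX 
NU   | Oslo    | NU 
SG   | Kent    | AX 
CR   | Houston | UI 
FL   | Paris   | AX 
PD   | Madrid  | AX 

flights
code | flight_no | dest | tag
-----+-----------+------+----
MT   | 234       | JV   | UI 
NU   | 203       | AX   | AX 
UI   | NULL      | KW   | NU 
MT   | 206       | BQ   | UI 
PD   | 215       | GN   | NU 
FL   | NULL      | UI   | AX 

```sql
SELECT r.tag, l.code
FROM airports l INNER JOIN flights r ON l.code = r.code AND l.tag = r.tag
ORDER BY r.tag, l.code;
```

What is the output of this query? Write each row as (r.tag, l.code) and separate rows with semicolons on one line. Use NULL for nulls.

(AX, FL)

INNER JOIN keeps only pairs where the ON condition holds.
Matching on l.code = r.code AND l.tag = r.tag.
- code=SG, tag=AX: no matching r row, dropped.
- code=NU, tag=NU: no matching r row, dropped.
- code=SG, tag=AX: no matching r row, dropped.
- code=CR, tag=UI: no matching r row, dropped.
- code=FL, tag=AX: 1 matching r row(s), so 1 row(s) emitted.
- code=PD, tag=AX: no matching r row, dropped.
After projecting and ordering:
r.tag | l.code
AX | FL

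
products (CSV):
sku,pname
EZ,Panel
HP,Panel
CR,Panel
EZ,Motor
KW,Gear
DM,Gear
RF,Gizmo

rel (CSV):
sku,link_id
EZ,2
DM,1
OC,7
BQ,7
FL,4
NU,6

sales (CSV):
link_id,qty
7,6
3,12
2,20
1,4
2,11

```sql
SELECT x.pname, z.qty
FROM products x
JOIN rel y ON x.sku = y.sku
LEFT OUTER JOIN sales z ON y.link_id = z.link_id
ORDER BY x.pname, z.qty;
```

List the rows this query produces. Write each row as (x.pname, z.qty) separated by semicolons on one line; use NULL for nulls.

Joins associate left-to-right: products INNER JOIN rel on sku gives 3 intermediate row(s).
Then LEFT JOIN `sales z` on link_id: each of those 3 rows is kept; rows whose y.link_id has no match in z get NULL for z's columns.

(Gear, 4); (Motor, 11); (Motor, 20); (Panel, 11); (Panel, 20)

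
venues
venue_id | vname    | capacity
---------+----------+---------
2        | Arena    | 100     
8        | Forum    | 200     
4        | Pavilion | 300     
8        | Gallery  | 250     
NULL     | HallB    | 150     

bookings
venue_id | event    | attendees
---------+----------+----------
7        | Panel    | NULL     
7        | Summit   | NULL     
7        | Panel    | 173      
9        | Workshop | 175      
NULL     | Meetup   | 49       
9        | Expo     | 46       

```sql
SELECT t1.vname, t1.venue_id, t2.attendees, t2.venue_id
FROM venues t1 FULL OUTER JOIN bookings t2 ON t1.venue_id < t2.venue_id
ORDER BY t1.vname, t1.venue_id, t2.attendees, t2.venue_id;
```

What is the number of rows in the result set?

16

FULL OUTER JOIN keeps every row from both sides; unmatched rows get NULL for the other side's columns.
Matching on t1.venue_id < t2.venue_id. A NULL in a compared column never satisfies the condition.
Matched pairs: 14; unmatched t1 rows kept: 1; unmatched t2 rows kept: 1.
Total: 14 matched + 2 padded = 16 rows.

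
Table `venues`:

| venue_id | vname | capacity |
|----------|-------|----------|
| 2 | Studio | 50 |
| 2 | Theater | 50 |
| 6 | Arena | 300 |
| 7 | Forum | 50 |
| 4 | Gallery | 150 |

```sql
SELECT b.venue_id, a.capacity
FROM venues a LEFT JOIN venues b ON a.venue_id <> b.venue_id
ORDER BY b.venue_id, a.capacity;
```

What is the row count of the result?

18

LEFT JOIN keeps every row from `venues a`; unmatched rows get NULL for `venues b`'s columns.
Matching on a.venue_id <> b.venue_id.
- venue_id=2: 3 matching b row(s), so 3 row(s) emitted.
- venue_id=2: 3 matching b row(s), so 3 row(s) emitted.
- venue_id=6: 4 matching b row(s), so 4 row(s) emitted.
- venue_id=7: 4 matching b row(s), so 4 row(s) emitted.
- venue_id=4: 4 matching b row(s), so 4 row(s) emitted.
Total: 18 rows.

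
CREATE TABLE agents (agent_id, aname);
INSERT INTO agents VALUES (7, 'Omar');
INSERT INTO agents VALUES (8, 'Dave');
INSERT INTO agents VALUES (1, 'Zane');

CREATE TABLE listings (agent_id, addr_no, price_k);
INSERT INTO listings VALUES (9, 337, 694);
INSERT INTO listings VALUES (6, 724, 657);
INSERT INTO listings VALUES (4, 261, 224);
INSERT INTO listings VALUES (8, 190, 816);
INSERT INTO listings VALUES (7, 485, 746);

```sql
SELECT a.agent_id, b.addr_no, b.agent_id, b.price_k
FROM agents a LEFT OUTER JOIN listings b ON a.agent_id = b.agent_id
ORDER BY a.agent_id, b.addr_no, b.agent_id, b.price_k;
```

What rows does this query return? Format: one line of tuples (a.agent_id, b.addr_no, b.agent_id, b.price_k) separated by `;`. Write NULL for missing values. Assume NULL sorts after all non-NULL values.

LEFT JOIN keeps every row from `agents`; unmatched rows get NULL for `listings`'s columns.
Matching on a.agent_id = b.agent_id.
Matched pairs: 2; unmatched a rows kept: 1.

(1, NULL, NULL, NULL); (7, 485, 7, 746); (8, 190, 8, 816)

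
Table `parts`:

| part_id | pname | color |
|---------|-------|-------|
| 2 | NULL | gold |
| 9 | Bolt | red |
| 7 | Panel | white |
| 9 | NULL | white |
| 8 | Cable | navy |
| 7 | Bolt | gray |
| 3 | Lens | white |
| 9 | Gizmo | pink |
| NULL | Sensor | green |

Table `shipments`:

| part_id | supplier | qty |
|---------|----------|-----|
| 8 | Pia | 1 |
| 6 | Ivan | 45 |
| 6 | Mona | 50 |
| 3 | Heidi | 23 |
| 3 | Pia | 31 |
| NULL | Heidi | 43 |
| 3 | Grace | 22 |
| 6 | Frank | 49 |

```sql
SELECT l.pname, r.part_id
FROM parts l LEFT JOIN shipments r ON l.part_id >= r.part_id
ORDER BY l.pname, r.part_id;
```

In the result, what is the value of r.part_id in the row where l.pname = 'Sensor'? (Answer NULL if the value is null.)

NULL

LEFT JOIN keeps every row from `parts`; unmatched rows get NULL for `shipments`'s columns.
Matching on l.part_id >= r.part_id. A NULL in a compared column never satisfies the condition.
- l (part_id=2) has no partner → padded with NULL.
- l (part_id=9) pairs with 7 row(s) of r.
- l (part_id=7) pairs with 6 row(s) of r.
- l (part_id=9) pairs with 7 row(s) of r.
- l (part_id=8) pairs with 7 row(s) of r.
- l (part_id=7) pairs with 6 row(s) of r.
- l (part_id=3) pairs with 3 row(s) of r.
- l (part_id=9) pairs with 7 row(s) of r.
- l (part_id=NULL) has no partner → padded with NULL.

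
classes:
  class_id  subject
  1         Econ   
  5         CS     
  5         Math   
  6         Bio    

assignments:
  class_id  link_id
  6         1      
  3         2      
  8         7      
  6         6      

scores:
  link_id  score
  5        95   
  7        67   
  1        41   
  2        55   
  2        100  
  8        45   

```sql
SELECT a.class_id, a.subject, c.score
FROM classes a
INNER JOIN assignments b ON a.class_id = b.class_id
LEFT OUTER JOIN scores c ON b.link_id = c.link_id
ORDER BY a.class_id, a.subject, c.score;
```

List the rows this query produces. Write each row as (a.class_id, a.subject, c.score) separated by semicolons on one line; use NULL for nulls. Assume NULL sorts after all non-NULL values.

Evaluate left to right. First `classes a INNER JOIN assignments b` on class_id: 2 row(s).
Then LEFT JOIN `scores c` on link_id: each of those 2 rows is kept; rows whose b.link_id has no match in c get NULL for c's columns.

(6, Bio, 41); (6, Bio, NULL)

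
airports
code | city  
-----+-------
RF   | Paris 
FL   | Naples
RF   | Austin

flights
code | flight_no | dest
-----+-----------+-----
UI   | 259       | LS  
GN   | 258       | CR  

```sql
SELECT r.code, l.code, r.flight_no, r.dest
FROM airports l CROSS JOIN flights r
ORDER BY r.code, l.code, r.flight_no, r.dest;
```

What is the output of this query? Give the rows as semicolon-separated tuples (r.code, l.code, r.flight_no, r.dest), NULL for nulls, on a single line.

(GN, FL, 258, CR); (GN, RF, 258, CR); (GN, RF, 258, CR); (UI, FL, 259, LS); (UI, RF, 259, LS); (UI, RF, 259, LS)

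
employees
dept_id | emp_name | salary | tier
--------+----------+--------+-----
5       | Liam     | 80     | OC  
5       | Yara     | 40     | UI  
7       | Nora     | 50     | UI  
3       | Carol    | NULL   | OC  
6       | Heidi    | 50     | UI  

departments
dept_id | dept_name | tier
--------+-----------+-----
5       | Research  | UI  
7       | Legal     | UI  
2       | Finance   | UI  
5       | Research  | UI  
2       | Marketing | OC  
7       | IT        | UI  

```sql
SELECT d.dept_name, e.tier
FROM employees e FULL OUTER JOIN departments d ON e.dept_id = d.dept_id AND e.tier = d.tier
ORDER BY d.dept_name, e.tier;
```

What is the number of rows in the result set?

9

FULL OUTER JOIN keeps every row from both sides; unmatched rows get NULL for the other side's columns.
Matching on e.dept_id = d.dept_id AND e.tier = d.tier.
- e row (dept_id=5, tier=OC): no match → kept, d columns NULL.
- e row (dept_id=5, tier=UI): matches 2 d row(s) → 2 output row(s).
- e row (dept_id=7, tier=UI): matches 2 d row(s) → 2 output row(s).
- e row (dept_id=3, tier=OC): no match → kept, d columns NULL.
- e row (dept_id=6, tier=UI): no match → kept, d columns NULL.
- 2 row(s) from d found no e partner → padded with NULL.
Total: 4 matched + 5 padded = 9 rows.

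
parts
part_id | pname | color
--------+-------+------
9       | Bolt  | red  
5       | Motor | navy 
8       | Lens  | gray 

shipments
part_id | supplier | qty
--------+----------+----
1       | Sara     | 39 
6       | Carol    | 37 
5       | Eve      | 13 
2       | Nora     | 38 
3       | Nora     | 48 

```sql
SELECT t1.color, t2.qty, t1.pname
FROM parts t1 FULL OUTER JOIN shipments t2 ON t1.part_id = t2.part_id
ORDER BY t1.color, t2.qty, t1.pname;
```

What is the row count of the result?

FULL OUTER JOIN keeps every row from both sides; unmatched rows get NULL for the other side's columns.
Matching on t1.part_id = t2.part_id.
- t1 row (part_id=9): no match → kept, t2 columns NULL.
- t1 row (part_id=5): matches 1 t2 row(s) → 1 output row(s).
- t1 row (part_id=8): no match → kept, t2 columns NULL.
- 4 row(s) from t2 found no t1 partner → padded with NULL.
Total: 1 matched + 6 padded = 7 rows.

7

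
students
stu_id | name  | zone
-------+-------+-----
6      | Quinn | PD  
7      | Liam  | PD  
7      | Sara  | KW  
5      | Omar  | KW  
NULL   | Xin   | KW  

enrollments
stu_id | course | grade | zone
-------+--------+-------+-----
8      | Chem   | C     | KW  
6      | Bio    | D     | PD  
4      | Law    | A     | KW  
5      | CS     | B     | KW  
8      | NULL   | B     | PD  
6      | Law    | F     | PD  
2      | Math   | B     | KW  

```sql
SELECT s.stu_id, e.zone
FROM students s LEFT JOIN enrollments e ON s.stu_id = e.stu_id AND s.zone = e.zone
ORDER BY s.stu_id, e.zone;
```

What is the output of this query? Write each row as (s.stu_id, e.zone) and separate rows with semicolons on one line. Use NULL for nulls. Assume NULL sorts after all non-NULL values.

LEFT JOIN keeps every row from `students`; unmatched rows get NULL for `enrollments`'s columns.
Matching on s.stu_id = e.stu_id AND s.zone = e.zone. A NULL in a compared column never satisfies the condition.
- s[0] stu_id=6, zone=PD → 2 match(es) in e → 2 row(s).
- s[1] stu_id=7, zone=PD → no match; kept with NULLs on the e side.
- s[2] stu_id=7, zone=KW → no match; kept with NULLs on the e side.
- s[3] stu_id=5, zone=KW → 1 match(es) in e → 1 row(s).
- s[4] stu_id=NULL, zone=KW → no match; kept with NULLs on the e side.
After projecting and ordering:
s.stu_id | e.zone
5 | KW
6 | PD
6 | PD
7 | NULL
7 | NULL
NULL | NULL

(5, KW); (6, PD); (6, PD); (7, NULL); (7, NULL); (NULL, NULL)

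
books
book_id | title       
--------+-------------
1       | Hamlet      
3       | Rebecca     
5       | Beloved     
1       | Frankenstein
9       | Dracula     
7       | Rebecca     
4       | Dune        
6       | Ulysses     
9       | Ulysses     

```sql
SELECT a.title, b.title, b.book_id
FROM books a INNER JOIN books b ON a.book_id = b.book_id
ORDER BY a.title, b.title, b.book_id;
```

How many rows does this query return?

INNER JOIN keeps only pairs where the ON condition holds.
Matching on a.book_id = b.book_id.
- a[0] book_id=1 → 2 match(es) in b → 2 row(s).
- a[1] book_id=3 → 1 match(es) in b → 1 row(s).
- a[2] book_id=5 → 1 match(es) in b → 1 row(s).
- a[3] book_id=1 → 2 match(es) in b → 2 row(s).
- a[4] book_id=9 → 2 match(es) in b → 2 row(s).
- a[5] book_id=7 → 1 match(es) in b → 1 row(s).
- a[6] book_id=4 → 1 match(es) in b → 1 row(s).
- a[7] book_id=6 → 1 match(es) in b → 1 row(s).
- a[8] book_id=9 → 2 match(es) in b → 2 row(s).
Total: 13 rows.

13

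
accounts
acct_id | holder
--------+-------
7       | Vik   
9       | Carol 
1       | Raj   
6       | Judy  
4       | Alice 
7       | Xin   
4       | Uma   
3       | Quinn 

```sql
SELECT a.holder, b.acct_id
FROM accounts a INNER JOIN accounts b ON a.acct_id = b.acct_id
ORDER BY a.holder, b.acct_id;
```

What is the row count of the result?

12

INNER JOIN keeps only pairs where the ON condition holds.
Matching on a.acct_id = b.acct_id.
Matched pairs: 12.
Total: 12 rows.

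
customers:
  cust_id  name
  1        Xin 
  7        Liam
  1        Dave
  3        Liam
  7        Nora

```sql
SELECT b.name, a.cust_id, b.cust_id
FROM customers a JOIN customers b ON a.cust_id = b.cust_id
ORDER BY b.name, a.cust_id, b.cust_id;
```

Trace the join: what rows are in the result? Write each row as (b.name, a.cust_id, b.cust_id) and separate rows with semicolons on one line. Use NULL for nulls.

(Dave, 1, 1); (Dave, 1, 1); (Liam, 3, 3); (Liam, 7, 7); (Liam, 7, 7); (Nora, 7, 7); (Nora, 7, 7); (Xin, 1, 1); (Xin, 1, 1)

INNER JOIN keeps only pairs where the ON condition holds.
Matching on a.cust_id = b.cust_id.
- cust_id=1: 2 matching b row(s), so 2 row(s) emitted.
- cust_id=7: 2 matching b row(s), so 2 row(s) emitted.
- cust_id=1: 2 matching b row(s), so 2 row(s) emitted.
- cust_id=3: 1 matching b row(s), so 1 row(s) emitted.
- cust_id=7: 2 matching b row(s), so 2 row(s) emitted.
After projecting and ordering:
b.name | a.cust_id | b.cust_id
Dave | 1 | 1
Dave | 1 | 1
Liam | 3 | 3
Liam | 7 | 7
Liam | 7 | 7
Nora | 7 | 7
Nora | 7 | 7
Xin | 1 | 1
Xin | 1 | 1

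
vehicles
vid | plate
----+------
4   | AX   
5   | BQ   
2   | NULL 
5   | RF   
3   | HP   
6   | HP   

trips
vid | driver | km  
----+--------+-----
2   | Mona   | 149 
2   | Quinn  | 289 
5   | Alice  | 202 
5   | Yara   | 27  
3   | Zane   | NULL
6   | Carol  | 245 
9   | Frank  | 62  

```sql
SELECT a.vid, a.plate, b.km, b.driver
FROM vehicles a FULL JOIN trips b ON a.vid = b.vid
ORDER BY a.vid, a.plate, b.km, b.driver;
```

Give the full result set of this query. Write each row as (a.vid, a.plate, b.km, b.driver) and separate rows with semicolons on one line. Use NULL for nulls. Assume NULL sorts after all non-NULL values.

FULL OUTER JOIN keeps every row from both sides; unmatched rows get NULL for the other side's columns.
Matching on a.vid = b.vid.
- vid=4: no b row matches, row kept with b columns NULL.
- vid=5: 2 matching b row(s), so 2 row(s) emitted.
- vid=2: 2 matching b row(s), so 2 row(s) emitted.
- vid=5: 2 matching b row(s), so 2 row(s) emitted.
- vid=3: 1 matching b row(s), so 1 row(s) emitted.
- vid=6: 1 matching b row(s), so 1 row(s) emitted.
- 1 b row(s) had no a match → kept, a columns NULL.
After projecting and ordering:
a.vid | a.plate | b.km | b.driver
2 | NULL | 149 | Mona
2 | NULL | 289 | Quinn
3 | HP | NULL | Zane
4 | AX | NULL | NULL
5 | BQ | 27 | Yara
5 | BQ | 202 | Alice
5 | RF | 27 | Yara
5 | RF | 202 | Alice
6 | HP | 245 | Carol
NULL | NULL | 62 | Frank

(2, NULL, 149, Mona); (2, NULL, 289, Quinn); (3, HP, NULL, Zane); (4, AX, NULL, NULL); (5, BQ, 27, Yara); (5, BQ, 202, Alice); (5, RF, 27, Yara); (5, RF, 202, Alice); (6, HP, 245, Carol); (NULL, NULL, 62, Frank)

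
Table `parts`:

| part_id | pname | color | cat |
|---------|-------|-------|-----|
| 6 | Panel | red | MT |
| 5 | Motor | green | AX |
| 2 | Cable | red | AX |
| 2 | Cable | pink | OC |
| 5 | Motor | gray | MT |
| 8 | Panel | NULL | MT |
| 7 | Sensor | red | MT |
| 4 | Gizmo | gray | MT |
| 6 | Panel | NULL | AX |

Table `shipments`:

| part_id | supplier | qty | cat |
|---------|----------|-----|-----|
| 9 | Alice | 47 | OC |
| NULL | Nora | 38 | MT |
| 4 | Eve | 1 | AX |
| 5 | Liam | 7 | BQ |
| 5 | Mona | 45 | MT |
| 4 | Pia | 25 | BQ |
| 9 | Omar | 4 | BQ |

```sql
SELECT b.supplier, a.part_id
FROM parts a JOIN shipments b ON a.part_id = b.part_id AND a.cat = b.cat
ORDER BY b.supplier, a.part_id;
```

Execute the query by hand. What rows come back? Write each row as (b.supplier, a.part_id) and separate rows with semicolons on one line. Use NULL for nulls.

(Mona, 5)

INNER JOIN keeps only pairs where the ON condition holds.
Matching on a.part_id = b.part_id AND a.cat = b.cat. A NULL in a compared column never satisfies the condition.
- part_id=6, cat=MT: no matching b row, dropped.
- part_id=5, cat=AX: no matching b row, dropped.
- part_id=2, cat=AX: no matching b row, dropped.
- part_id=2, cat=OC: no matching b row, dropped.
- part_id=5, cat=MT: 1 matching b row(s), so 1 row(s) emitted.
- part_id=8, cat=MT: no matching b row, dropped.
- part_id=7, cat=MT: no matching b row, dropped.
- part_id=4, cat=MT: no matching b row, dropped.
- part_id=6, cat=AX: no matching b row, dropped.
After projecting and ordering:
b.supplier | a.part_id
Mona | 5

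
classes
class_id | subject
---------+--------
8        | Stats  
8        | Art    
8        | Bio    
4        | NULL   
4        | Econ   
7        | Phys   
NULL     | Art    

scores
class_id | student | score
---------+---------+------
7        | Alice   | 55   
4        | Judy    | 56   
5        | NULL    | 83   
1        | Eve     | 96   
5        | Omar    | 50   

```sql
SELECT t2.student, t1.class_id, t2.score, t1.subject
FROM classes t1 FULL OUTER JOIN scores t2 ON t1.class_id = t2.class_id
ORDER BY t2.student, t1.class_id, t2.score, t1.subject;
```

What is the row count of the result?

FULL OUTER JOIN keeps every row from both sides; unmatched rows get NULL for the other side's columns.
Matching on t1.class_id = t2.class_id. A NULL in a compared column never satisfies the condition.
- t1 (class_id=8) has no partner → padded with NULL.
- t1 (class_id=8) has no partner → padded with NULL.
- t1 (class_id=8) has no partner → padded with NULL.
- t1 (class_id=4) pairs with 1 row(s) of t2.
- t1 (class_id=4) pairs with 1 row(s) of t2.
- t1 (class_id=7) pairs with 1 row(s) of t2.
- t1 (class_id=NULL) has no partner → padded with NULL.
- plus 3 unmatched t2 row(s), each kept with NULL t1 columns.
Total: 3 matched + 7 padded = 10 rows.

10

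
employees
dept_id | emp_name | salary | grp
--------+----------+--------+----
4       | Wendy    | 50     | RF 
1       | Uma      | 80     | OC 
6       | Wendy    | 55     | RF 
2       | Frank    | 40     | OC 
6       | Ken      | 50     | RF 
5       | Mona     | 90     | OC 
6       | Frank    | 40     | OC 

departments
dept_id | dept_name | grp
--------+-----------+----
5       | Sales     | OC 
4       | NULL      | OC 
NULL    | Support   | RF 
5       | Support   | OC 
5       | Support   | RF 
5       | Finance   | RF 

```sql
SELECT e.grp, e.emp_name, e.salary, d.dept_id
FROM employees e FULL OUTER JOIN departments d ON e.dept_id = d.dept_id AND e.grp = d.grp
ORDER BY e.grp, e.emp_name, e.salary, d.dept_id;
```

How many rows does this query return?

FULL OUTER JOIN keeps every row from both sides; unmatched rows get NULL for the other side's columns.
Matching on e.dept_id = d.dept_id AND e.grp = d.grp. A NULL in a compared column never satisfies the condition.
- dept_id=4, grp=RF: no d row matches, row kept with d columns NULL.
- dept_id=1, grp=OC: no d row matches, row kept with d columns NULL.
- dept_id=6, grp=RF: no d row matches, row kept with d columns NULL.
- dept_id=2, grp=OC: no d row matches, row kept with d columns NULL.
- dept_id=6, grp=RF: no d row matches, row kept with d columns NULL.
- dept_id=5, grp=OC: 2 matching d row(s), so 2 row(s) emitted.
- dept_id=6, grp=OC: no d row matches, row kept with d columns NULL.
- plus 4 unmatched d row(s), each kept with NULL e columns.
Total: 2 matched + 10 padded = 12 rows.

12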